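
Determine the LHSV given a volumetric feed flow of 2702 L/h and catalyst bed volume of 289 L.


LHSV = volumetric feed rate / catalyst volume
= 2702 L/h / 289 L
= 9.349 h^-1

9.349 h^-1


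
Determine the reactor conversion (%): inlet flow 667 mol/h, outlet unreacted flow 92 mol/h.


X = (F_in - F_out) / F_in * 100
Moles reacted = 667 - 92 = 575
X = 575 / 667 * 100
= 0.8621 * 100
= 86.21 %

86.21 %


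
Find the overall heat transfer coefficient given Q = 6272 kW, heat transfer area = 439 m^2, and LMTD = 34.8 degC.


From Q = U*A*LMTD, U = Q / (A * LMTD)
U = 6272 / (439 * 34.8) = 6272 / 15277.2 = 0.4105

0.4105 kW/(m^2*K)


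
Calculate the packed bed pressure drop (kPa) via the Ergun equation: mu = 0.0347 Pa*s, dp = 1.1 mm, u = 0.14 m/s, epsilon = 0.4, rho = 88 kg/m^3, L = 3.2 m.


dp = 1.1 mm = 0.0011 m
Viscous term = 150*0.0347*0.14*(1-0.4)^2 / (0.0011^2*0.4^3) = 3387550
Inertial term = 1.75*88*0.14^2*(1-0.4) / (0.0011*0.4^3) = 25725
dP/L = 3387550 + 25725 = 3413280 Pa/m
dP = 3413280 * 3.2 / 1000 = 10920 kPa

10920 kPa


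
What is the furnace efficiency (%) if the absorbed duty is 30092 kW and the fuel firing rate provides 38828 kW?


Furnace efficiency = Q_absorbed / Q_fuel * 100
= 30092 / 38828 * 100 = 77.50

77.50 %


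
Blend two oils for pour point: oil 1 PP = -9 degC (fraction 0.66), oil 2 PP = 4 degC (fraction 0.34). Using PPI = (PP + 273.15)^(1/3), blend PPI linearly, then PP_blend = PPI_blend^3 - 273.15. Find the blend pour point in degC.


PPI_1 = (-9 + 273.15)^(1/3) = 6.416283
PPI_2 = (4 + 273.15)^(1/3) = 6.51986
PPI_blend = 0.66 * 6.416283 + 0.34 * 6.51986 = 6.451499
PP_blend = 6.451499^3 - 273.15 = 268.5233 - 273.15 = -4.63

-4.63 degC


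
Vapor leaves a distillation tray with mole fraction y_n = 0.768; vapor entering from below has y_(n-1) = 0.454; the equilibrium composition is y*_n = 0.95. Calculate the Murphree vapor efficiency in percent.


Murphree vapor efficiency: EMV = (y_n - y_(n-1)) / (y*_n - y_(n-1)) * 100
EMV = (0.768 - 0.454) / (0.95 - 0.454) * 100 = 0.314 / 0.496 * 100 = 63.31

63.31 %


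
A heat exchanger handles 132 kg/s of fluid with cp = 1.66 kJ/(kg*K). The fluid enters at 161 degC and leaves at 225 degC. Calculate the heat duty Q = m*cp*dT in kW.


Q = m_dot * cp * delta_T
delta_T = 225 - 161 = 64 K
Q = 132 * 1.66 * 64
= 219.12 * 64
= 14023.68 kW

14023.68 kW


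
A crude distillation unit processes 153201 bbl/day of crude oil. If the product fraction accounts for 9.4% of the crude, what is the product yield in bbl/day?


Crude throughput = 153201 bbl/day
Fraction yield = 9.4%
yield = throughput * fraction / 100
yield = 153201 * 9.4 / 100 = 14400.894

14400.894 bbl/day


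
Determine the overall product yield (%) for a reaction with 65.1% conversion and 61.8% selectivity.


Overall yield = conversion (%) * selectivity (%) / 100
Conversion = 65.1%, Selectivity = 61.8%
Y = 65.1 * 61.8 / 100
= 40.2318 %

40.2318 %


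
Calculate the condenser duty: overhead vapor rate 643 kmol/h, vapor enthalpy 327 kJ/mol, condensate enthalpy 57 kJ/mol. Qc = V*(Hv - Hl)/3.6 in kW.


Qc = 643 * (327 - 57) / 3.6 = 643 * 270 / 3.6 = 48220

48220 kW


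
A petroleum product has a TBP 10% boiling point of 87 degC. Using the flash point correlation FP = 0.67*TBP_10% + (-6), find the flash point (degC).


FP = 0.67 * 87 + (-6) = 52.29

52.29 degC


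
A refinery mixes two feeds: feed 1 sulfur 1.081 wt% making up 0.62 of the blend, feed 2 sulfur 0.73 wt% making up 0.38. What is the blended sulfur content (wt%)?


Linear sulfur blending: S_blend = x1*S1 + x2*S2
Contribution 1: 0.62 * 1.081 = 0.67022 wt%
Contribution 2: 0.38 * 0.73 = 0.2774 wt%
S_blend = 0.67022 + 0.2774 = 0.94762

0.94762 wt%


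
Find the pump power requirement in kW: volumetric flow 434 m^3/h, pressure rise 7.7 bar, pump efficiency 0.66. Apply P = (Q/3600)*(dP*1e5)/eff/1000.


Q = 434 / 3600 = 0.120556 m^3/s
P = 0.120556 * (7.7 * 1e5) / 0.66 / 1000 = 140.6

140.6 kW


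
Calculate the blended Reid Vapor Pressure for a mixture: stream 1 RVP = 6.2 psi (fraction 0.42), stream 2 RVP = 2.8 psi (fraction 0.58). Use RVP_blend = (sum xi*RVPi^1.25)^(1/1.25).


Chevron index: RVP_blend = (sum xi*RVPi^1.25)^(1/1.25)
RVP^1.25 terms: 0.42 * 6.2^1.25 + 0.58 * 2.8^1.25 = 6.20978
RVP_blend = 6.20978^(1/1.25) = 4.310

4.310 psi


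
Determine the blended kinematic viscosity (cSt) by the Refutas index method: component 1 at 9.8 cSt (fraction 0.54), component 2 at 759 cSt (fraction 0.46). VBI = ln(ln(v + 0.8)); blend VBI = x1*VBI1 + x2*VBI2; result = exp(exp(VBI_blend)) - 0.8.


Refutas method: VBN_i = 14.534*ln(ln(visc_i + 0.8)) + 10.975, blended linearly by mass fraction; since VBN is linear in VBI_i = ln(ln(visc_i + 0.8)) and the fractions sum to 1, blend VBI directly: visc = exp(exp(VBI_blend)) - 0.8
VBI_1 = ln(ln(9.8 + 0.8)) = 0.859023
VBI_2 = ln(ln(759 + 0.8)) = 1.89207
VBI_blend = 0.54 * 0.859023 + 0.46 * 1.89207 = 1.33422
visc_blend = exp(exp(1.33422)) - 0.8 = 43.77

43.77 cSt


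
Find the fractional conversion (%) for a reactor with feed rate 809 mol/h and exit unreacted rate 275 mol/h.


X = (F_in - F_out) / F_in * 100
Moles reacted = 809 - 275 = 534
X = 534 / 809 * 100
= 0.6601 * 100
= 66.01 %

66.01 %


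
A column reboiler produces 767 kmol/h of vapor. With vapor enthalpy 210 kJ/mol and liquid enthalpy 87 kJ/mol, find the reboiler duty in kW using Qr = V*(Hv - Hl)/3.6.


Qr = 767 * (210 - 87) / 3.6 = 767 * 123 / 3.6 = 26210

26210 kW


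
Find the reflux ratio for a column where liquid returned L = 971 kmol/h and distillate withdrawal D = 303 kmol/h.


Reflux ratio definition: R = L / D (liquid returned / distillate withdrawn)
L = 971 kmol/h, D = 303 kmol/h
R = 971 / 303 = 3.205

3.205


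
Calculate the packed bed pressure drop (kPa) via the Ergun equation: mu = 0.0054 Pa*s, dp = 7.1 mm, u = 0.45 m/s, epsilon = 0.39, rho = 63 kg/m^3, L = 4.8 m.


dp = 7.1 mm = 0.0071 m
Viscous term = 150*0.0054*0.45*(1-0.39)^2 / (0.0071^2*0.39^3) = 45357.2
Inertial term = 1.75*63*0.45^2*(1-0.39) / (0.0071*0.39^3) = 32335.6
dP/L = 45357.2 + 32335.6 = 77692.8 Pa/m
dP = 77692.8 * 4.8 / 1000 = 372.9 kPa

372.9 kPa


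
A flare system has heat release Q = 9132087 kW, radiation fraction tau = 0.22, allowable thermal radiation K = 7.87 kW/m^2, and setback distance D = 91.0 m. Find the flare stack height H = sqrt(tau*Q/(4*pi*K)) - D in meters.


tau*Q/(4*pi*K) = 0.22 * 9132087 / (4 * pi * 7.87) = 20314.6
sqrt(20314.6) = 142.529
H = 142.529 - 91.0 = 51.53

51.53 m


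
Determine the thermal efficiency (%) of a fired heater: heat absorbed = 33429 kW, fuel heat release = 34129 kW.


Furnace efficiency = Q_absorbed / Q_fuel * 100
= 33429 / 34129 * 100 = 97.95

97.95 %


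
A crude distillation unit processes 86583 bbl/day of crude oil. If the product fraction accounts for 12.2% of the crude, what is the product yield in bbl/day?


Crude throughput = 86583 bbl/day
Fraction yield = 12.2%
yield = throughput * fraction / 100
yield = 86583 * 12.2 / 100 = 10563.126

10563.126 bbl/day


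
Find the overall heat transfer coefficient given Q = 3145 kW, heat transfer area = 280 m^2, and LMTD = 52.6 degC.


From Q = U*A*LMTD, U = Q / (A * LMTD)
U = 3145 / (280 * 52.6) = 3145 / 14728 = 0.2135

0.2135 kW/(m^2*K)


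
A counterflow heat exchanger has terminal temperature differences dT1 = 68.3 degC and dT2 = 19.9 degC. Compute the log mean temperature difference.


LMTD = (dT1 - dT2) / ln(dT1/dT2)
= (68.3 - 19.9) / ln(68.3 / 19.9) = 48.4 / 1.23319 = 39.25

39.25 degC


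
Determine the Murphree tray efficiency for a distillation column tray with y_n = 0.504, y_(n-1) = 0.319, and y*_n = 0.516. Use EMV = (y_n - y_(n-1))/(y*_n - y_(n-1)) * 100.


Murphree vapor efficiency: EMV = (y_n - y_(n-1)) / (y*_n - y_(n-1)) * 100
EMV = (0.504 - 0.319) / (0.516 - 0.319) * 100 = 0.185 / 0.197 * 100 = 93.91

93.91 %


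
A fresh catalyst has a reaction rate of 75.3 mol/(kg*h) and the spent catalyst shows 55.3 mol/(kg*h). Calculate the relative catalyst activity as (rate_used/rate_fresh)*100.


Activity (%) = (rate_used / rate_fresh) * 100
rate_used = 55.3, rate_fresh = 75.3
= (55.3 / 75.3) * 100
= 0.7344 * 100 = 73.44

73.44 %


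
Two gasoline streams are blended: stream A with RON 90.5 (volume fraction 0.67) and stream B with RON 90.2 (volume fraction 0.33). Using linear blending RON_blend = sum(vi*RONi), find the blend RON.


Linear blending: RON_blend = sum(vi * RONi)
Contribution 1: 0.67 * 90.5 = 60.635
Contribution 2: 0.33 * 90.2 = 29.766
RON_blend = 60.635 + 29.766 = 90.401

90.401


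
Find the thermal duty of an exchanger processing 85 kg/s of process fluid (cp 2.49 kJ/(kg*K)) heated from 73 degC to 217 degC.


Q = m_dot * cp * delta_T
delta_T = 217 - 73 = 144 K
Q = 85 * 2.49 * 144
= 211.65 * 144
= 30477.6 kW

30477.6 kW


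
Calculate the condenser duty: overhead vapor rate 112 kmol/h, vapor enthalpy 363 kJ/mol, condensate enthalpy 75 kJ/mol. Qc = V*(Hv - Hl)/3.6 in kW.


Qc = 112 * (363 - 75) / 3.6 = 112 * 288 / 3.6 = 8960

8960 kW


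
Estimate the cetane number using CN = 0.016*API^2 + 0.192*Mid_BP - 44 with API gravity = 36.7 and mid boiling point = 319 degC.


CN = 0.016 * 36.7^2 + 0.192 * 319 - 44
CN = 21.55024 + 61.248 - 44 = 38.79824

38.79824


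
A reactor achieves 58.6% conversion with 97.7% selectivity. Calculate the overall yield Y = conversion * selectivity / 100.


Overall yield = conversion (%) * selectivity (%) / 100
Conversion = 58.6%, Selectivity = 97.7%
Y = 58.6 * 97.7 / 100
= 57.2522 %

57.2522 %


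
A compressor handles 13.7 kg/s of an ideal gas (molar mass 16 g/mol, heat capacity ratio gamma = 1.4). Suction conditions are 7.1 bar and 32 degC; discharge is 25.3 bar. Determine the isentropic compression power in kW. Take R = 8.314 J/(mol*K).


Isentropic work: W = m*(gamma/(gamma-1))*(R*T1/MW)*((P2/P1)^((gamma-1)/gamma) - 1)
T1 = 32 + 273.15 = 305.15 K
Pressure ratio = 25.3 / 7.1 = 3.56338
Exponent = (1.4 - 1)/1.4 = 0.285714
(P2/P1)^exp - 1 = 3.56338^0.285714 - 1 = 0.437721
W = 13.7 * 1.4 / 0.4 * 8.314 * 305.15 / 16 * 0.437721 = 3328

3328 kW


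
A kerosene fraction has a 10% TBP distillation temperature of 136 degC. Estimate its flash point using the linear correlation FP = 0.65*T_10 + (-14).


FP = 0.65 * 136 + (-14) = 74.4

74.4 degC


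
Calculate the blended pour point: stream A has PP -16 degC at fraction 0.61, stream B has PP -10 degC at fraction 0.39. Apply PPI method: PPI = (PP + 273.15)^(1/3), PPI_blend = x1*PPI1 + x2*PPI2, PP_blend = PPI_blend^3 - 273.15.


PPI_1 = (-16 + 273.15)^(1/3) = 6.359098
PPI_2 = (-10 + 273.15)^(1/3) = 6.408176
PPI_blend = 0.61 * 6.359098 + 0.39 * 6.408176 = 6.378238
PP_blend = 6.378238^3 - 273.15 = 259.479 - 273.15 = -13.67

-13.67 degC


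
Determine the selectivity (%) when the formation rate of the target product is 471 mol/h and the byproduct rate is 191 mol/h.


Selectivity = desired / (desired + undesired) * 100
Total products = 471 + 191 = 662 mol/h
S = 471 / 662 * 100
= 0.7115 * 100
= 71.15 %

71.15 %


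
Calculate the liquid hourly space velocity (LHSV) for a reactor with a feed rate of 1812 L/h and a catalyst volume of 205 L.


LHSV = volumetric feed rate / catalyst volume
= 1812 L/h / 205 L
= 8.839 h^-1

8.839 h^-1


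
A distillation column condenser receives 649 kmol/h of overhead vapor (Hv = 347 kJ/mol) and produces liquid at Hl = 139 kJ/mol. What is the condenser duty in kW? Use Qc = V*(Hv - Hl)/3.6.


Qc = 649 * (347 - 139) / 3.6 = 649 * 208 / 3.6 = 37500

37500 kW


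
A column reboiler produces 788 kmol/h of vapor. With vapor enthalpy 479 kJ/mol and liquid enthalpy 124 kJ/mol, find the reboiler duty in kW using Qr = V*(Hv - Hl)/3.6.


Qr = 788 * (479 - 124) / 3.6 = 788 * 355 / 3.6 = 77710

77710 kW


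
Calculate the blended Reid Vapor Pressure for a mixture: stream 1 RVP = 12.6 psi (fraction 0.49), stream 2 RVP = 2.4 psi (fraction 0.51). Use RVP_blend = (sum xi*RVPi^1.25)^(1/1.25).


Chevron index: RVP_blend = (sum xi*RVPi^1.25)^(1/1.25)
RVP^1.25 terms: 0.49 * 12.6^1.25 + 0.51 * 2.4^1.25 = 13.1556
RVP_blend = 13.1556^(1/1.25) = 7.858

7.858 psi


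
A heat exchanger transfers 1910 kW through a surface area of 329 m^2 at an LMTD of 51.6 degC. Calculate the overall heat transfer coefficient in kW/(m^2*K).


From Q = U*A*LMTD, U = Q / (A * LMTD)
U = 1910 / (329 * 51.6) = 1910 / 16976.4 = 0.1125

0.1125 kW/(m^2*K)


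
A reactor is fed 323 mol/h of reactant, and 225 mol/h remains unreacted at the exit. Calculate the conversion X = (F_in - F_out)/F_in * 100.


X = (F_in - F_out) / F_in * 100
Moles reacted = 323 - 225 = 98
X = 98 / 323 * 100
= 0.3034 * 100
= 30.34 %

30.34 %


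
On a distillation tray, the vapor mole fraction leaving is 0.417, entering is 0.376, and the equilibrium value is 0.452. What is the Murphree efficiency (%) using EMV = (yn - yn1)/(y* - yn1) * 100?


Murphree vapor efficiency: EMV = (y_n - y_(n-1)) / (y*_n - y_(n-1)) * 100
EMV = (0.417 - 0.376) / (0.452 - 0.376) * 100 = 0.041 / 0.076 * 100 = 53.95

53.95 %


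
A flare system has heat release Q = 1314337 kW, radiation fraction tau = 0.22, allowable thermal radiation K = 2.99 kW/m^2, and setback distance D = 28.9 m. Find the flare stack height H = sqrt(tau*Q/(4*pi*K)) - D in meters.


tau*Q/(4*pi*K) = 0.22 * 1314337 / (4 * pi * 2.99) = 7695.7
sqrt(7695.7) = 87.7251
H = 87.7251 - 28.9 = 58.83

58.83 m


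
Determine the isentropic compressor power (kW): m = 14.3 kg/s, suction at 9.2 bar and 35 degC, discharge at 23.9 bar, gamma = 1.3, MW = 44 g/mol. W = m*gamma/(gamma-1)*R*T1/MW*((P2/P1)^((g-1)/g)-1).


Isentropic work: W = m*(gamma/(gamma-1))*(R*T1/MW)*((P2/P1)^((gamma-1)/gamma) - 1)
T1 = 35 + 273.15 = 308.15 K
Pressure ratio = 23.9 / 9.2 = 2.59783
Exponent = (1.3 - 1)/1.3 = 0.230769
(P2/P1)^exp - 1 = 2.59783^0.230769 - 1 = 0.246463
W = 14.3 * 1.3 / 0.3 * 8.314 * 308.15 / 44 * 0.246463 = 889.3

889.3 kW


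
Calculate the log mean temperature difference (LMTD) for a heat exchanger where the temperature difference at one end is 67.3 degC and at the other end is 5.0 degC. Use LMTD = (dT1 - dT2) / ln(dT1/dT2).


LMTD = (dT1 - dT2) / ln(dT1/dT2)
= (67.3 - 5.0) / ln(67.3 / 5.0) = 62.3 / 2.59972 = 23.96

23.96 degC


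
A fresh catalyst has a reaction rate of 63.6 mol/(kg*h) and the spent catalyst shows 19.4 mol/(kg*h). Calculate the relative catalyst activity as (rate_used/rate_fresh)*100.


Activity (%) = (rate_used / rate_fresh) * 100
rate_used = 19.4, rate_fresh = 63.6
= (19.4 / 63.6) * 100
= 0.3050 * 100 = 30.50

30.50 %


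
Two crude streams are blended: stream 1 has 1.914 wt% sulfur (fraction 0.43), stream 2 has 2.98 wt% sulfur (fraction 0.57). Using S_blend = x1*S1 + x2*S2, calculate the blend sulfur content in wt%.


Linear sulfur blending: S_blend = x1*S1 + x2*S2
Contribution 1: 0.43 * 1.914 = 0.82302 wt%
Contribution 2: 0.57 * 2.98 = 1.6986 wt%
S_blend = 0.82302 + 1.6986 = 2.52162

2.52162 wt%


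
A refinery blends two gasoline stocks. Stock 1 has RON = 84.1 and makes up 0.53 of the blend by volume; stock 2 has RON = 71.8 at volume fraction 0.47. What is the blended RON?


Linear blending: RON_blend = sum(vi * RONi)
Contribution 1: 0.53 * 84.1 = 44.573
Contribution 2: 0.47 * 71.8 = 33.746
RON_blend = 44.573 + 33.746 = 78.319

78.319


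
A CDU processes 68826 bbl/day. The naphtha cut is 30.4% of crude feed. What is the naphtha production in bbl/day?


Crude throughput = 68826 bbl/day
Fraction yield = 30.4%
yield = throughput * fraction / 100
yield = 68826 * 30.4 / 100 = 20923.104

20923.104 bbl/day


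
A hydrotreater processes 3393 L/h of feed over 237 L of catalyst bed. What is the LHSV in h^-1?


LHSV = volumetric feed rate / catalyst volume
= 3393 L/h / 237 L
= 14.32 h^-1

14.32 h^-1


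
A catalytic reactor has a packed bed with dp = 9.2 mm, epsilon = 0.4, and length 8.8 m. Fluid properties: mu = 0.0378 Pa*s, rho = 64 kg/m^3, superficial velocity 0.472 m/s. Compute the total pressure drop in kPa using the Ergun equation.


dp = 9.2 mm = 0.0092 m
Viscous term = 150*0.0378*0.472*(1-0.4)^2 / (0.0092^2*0.4^3) = 177857
Inertial term = 1.75*64*0.472^2*(1-0.4) / (0.0092*0.4^3) = 25426.4
dP/L = 177857 + 25426.4 = 203283 Pa/m
dP = 203283 * 8.8 / 1000 = 1789 kPa

1789 kPa


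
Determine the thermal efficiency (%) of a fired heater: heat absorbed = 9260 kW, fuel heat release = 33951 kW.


Furnace efficiency = Q_absorbed / Q_fuel * 100
= 9260 / 33951 * 100 = 27.27

27.27 %


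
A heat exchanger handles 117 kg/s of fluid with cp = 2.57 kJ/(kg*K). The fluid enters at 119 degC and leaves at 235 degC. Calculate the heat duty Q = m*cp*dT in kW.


Q = m_dot * cp * delta_T
delta_T = 235 - 119 = 116 K
Q = 117 * 2.57 * 116
= 300.69 * 116
= 34880.04 kW

34880.04 kW


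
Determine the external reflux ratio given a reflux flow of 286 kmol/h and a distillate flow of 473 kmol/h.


Reflux ratio definition: R = L / D (liquid returned / distillate withdrawn)
L = 286 kmol/h, D = 473 kmol/h
R = 286 / 473 = 0.6047

0.6047


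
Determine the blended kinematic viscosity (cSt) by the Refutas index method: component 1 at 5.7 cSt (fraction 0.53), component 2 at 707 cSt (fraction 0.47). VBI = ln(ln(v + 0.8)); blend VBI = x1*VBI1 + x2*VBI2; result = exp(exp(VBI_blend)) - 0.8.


Refutas method: VBN_i = 14.534*ln(ln(visc_i + 0.8)) + 10.975, blended linearly by mass fraction; since VBN is linear in VBI_i = ln(ln(visc_i + 0.8)) and the fractions sum to 1, blend VBI directly: visc = exp(exp(VBI_blend)) - 0.8
VBI_1 = ln(ln(5.7 + 0.8)) = 0.626902
VBI_2 = ln(ln(707 + 0.8)) = 1.88132
VBI_blend = 0.53 * 0.626902 + 0.47 * 1.88132 = 1.21648
visc_blend = exp(exp(1.21648)) - 0.8 = 28.43

28.43 cSt


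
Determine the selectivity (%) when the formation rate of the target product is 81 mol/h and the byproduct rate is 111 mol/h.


Selectivity = desired / (desired + undesired) * 100
Total products = 81 + 111 = 192 mol/h
S = 81 / 192 * 100
= 0.4219 * 100
= 42.19 %

42.19 %


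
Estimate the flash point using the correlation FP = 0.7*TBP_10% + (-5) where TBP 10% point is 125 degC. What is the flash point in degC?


FP = 0.7 * 125 + (-5) = 82.5

82.5 degC


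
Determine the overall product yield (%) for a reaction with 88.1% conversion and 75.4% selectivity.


Overall yield = conversion (%) * selectivity (%) / 100
Conversion = 88.1%, Selectivity = 75.4%
Y = 88.1 * 75.4 / 100
= 66.4274 %

66.4274 %


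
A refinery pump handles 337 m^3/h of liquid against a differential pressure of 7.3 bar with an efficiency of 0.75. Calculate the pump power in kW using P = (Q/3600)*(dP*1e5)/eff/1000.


Q = 337 / 3600 = 0.0936111 m^3/s
P = 0.0936111 * (7.3 * 1e5) / 0.75 / 1000 = 91.11

91.11 kW


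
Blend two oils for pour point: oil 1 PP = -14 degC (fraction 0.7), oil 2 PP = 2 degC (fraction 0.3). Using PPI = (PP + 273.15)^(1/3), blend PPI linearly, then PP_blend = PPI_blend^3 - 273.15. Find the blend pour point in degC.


PPI_1 = (-14 + 273.15)^(1/3) = 6.375541
PPI_2 = (2 + 273.15)^(1/3) = 6.504139
PPI_blend = 0.7 * 6.375541 + 0.3 * 6.504139 = 6.41412
PP_blend = 6.41412^3 - 273.15 = 263.8829 - 273.15 = -9.27

-9.27 degC


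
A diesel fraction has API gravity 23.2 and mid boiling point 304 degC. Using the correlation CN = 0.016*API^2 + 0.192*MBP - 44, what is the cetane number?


CN = 0.016 * 23.2^2 + 0.192 * 304 - 44
CN = 8.61184 + 58.368 - 44 = 22.97984

22.97984


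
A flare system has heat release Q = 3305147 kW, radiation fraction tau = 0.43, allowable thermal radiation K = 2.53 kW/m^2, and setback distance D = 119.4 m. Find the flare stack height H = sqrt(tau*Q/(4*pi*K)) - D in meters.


tau*Q/(4*pi*K) = 0.43 * 3305147 / (4 * pi * 2.53) = 44702.2
sqrt(44702.2) = 211.429
H = 211.429 - 119.4 = 92.03

92.03 m


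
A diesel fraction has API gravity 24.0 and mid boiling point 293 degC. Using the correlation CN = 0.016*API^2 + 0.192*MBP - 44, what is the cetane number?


CN = 0.016 * 24.0^2 + 0.192 * 293 - 44
CN = 9.216 + 56.256 - 44 = 21.472

21.472


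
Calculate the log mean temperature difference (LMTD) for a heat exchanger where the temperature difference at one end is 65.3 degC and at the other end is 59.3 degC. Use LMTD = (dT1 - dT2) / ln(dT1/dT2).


LMTD = (dT1 - dT2) / ln(dT1/dT2)
= (65.3 - 59.3) / ln(65.3 / 59.3) = 6 / 0.0963827 = 62.25

62.25 degC


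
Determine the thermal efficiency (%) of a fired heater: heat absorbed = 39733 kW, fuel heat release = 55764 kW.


Furnace efficiency = Q_absorbed / Q_fuel * 100
= 39733 / 55764 * 100 = 71.25

71.25 %


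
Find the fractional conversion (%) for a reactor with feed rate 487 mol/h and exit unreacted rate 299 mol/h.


X = (F_in - F_out) / F_in * 100
Moles reacted = 487 - 299 = 188
X = 188 / 487 * 100
= 0.3860 * 100
= 38.60 %

38.60 %


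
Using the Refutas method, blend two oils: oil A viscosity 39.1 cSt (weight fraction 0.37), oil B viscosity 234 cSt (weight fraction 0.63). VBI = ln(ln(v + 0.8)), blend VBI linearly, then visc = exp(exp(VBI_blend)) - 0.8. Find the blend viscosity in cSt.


Refutas method: VBN_i = 14.534*ln(ln(visc_i + 0.8)) + 10.975, blended linearly by mass fraction; since VBN is linear in VBI_i = ln(ln(visc_i + 0.8)) and the fractions sum to 1, blend VBI directly: visc = exp(exp(VBI_blend)) - 0.8
VBI_1 = ln(ln(39.1 + 0.8)) = 1.30464
VBI_2 = ln(ln(234 + 0.8)) = 1.69722
VBI_blend = 0.37 * 1.30464 + 0.63 * 1.69722 = 1.55197
visc_blend = exp(exp(1.55197)) - 0.8 = 111.5

111.5 cSt


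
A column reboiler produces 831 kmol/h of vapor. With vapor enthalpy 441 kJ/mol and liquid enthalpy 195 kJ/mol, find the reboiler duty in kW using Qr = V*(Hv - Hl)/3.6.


Qr = 831 * (441 - 195) / 3.6 = 831 * 246 / 3.6 = 56780

56780 kW


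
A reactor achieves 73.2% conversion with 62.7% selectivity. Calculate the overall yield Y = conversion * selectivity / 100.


Overall yield = conversion (%) * selectivity (%) / 100
Conversion = 73.2%, Selectivity = 62.7%
Y = 73.2 * 62.7 / 100
= 45.8964 %

45.8964 %


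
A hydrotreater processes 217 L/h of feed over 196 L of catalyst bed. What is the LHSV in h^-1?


LHSV = volumetric feed rate / catalyst volume
= 217 L/h / 196 L
= 1.107 h^-1

1.107 h^-1


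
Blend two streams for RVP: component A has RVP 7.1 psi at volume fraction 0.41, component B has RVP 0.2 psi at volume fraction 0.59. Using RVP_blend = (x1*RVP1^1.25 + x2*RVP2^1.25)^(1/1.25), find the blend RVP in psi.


Chevron index: RVP_blend = (sum xi*RVPi^1.25)^(1/1.25)
RVP^1.25 terms: 0.41 * 7.1^1.25 + 0.59 * 0.2^1.25 = 4.8307
RVP_blend = 4.8307^(1/1.25) = 3.525

3.525 psi


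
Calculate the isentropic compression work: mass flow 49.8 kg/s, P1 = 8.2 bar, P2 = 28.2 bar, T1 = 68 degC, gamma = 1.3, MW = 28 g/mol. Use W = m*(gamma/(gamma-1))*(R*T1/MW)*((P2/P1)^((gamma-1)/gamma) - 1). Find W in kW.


Isentropic work: W = m*(gamma/(gamma-1))*(R*T1/MW)*((P2/P1)^((gamma-1)/gamma) - 1)
T1 = 68 + 273.15 = 341.15 K
Pressure ratio = 28.2 / 8.2 = 3.43902
Exponent = (1.3 - 1)/1.3 = 0.230769
(P2/P1)^exp - 1 = 3.43902^0.230769 - 1 = 0.329819
W = 49.8 * 1.3 / 0.3 * 8.314 * 341.15 / 28 * 0.329819 = 7210

7210 kW


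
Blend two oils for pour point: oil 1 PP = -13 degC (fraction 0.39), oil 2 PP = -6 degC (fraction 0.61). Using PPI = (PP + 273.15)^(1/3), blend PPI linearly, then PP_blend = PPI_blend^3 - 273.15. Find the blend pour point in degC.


PPI_1 = (-13 + 273.15)^(1/3) = 6.383731
PPI_2 = (-6 + 273.15)^(1/3) = 6.440482
PPI_blend = 0.39 * 6.383731 + 0.61 * 6.440482 = 6.418349
PP_blend = 6.418349^3 - 273.15 = 264.4052 - 273.15 = -8.74

-8.74 degC


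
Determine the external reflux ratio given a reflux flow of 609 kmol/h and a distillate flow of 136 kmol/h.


Reflux ratio definition: R = L / D (liquid returned / distillate withdrawn)
L = 609 kmol/h, D = 136 kmol/h
R = 609 / 136 = 4.478

4.478


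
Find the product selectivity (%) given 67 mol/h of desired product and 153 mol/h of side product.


Selectivity = desired / (desired + undesired) * 100
Total products = 67 + 153 = 220 mol/h
S = 67 / 220 * 100
= 0.3045 * 100
= 30.45 %

30.45 %


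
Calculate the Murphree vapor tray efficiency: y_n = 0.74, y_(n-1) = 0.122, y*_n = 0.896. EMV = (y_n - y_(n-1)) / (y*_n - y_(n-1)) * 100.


Murphree vapor efficiency: EMV = (y_n - y_(n-1)) / (y*_n - y_(n-1)) * 100
EMV = (0.74 - 0.122) / (0.896 - 0.122) * 100 = 0.618 / 0.774 * 100 = 79.84

79.84 %


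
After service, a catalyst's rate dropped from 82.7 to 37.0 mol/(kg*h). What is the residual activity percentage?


Activity (%) = (rate_used / rate_fresh) * 100
rate_used = 37.0, rate_fresh = 82.7
= (37.0 / 82.7) * 100
= 0.4474 * 100 = 44.74

44.74 %


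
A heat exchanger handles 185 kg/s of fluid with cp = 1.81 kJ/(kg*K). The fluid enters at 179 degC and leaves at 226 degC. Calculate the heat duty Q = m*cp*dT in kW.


Q = m_dot * cp * delta_T
delta_T = 226 - 179 = 47 K
Q = 185 * 1.81 * 47
= 334.85 * 47
= 15737.95 kW

15737.95 kW


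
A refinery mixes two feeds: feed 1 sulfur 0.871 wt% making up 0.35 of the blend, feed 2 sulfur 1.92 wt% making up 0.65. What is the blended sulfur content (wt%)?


Linear sulfur blending: S_blend = x1*S1 + x2*S2
Contribution 1: 0.35 * 0.871 = 0.30485 wt%
Contribution 2: 0.65 * 1.92 = 1.248 wt%
S_blend = 0.30485 + 1.248 = 1.55285

1.55285 wt%


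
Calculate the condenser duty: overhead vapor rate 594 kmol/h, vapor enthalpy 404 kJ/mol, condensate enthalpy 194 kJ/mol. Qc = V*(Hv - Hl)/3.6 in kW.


Qc = 594 * (404 - 194) / 3.6 = 594 * 210 / 3.6 = 34650

34650 kW


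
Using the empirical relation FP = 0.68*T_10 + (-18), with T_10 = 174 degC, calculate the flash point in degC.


FP = 0.68 * 174 + (-18) = 100.32

100.32 degC


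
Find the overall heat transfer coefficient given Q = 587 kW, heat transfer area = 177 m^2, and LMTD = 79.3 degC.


From Q = U*A*LMTD, U = Q / (A * LMTD)
U = 587 / (177 * 79.3) = 587 / 14036.1 = 0.04182

0.04182 kW/(m^2*K)


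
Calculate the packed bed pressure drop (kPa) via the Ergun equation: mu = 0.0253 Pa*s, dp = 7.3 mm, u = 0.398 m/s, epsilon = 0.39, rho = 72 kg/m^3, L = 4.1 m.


dp = 7.3 mm = 0.0073 m
Viscous term = 150*0.0253*0.398*(1-0.39)^2 / (0.0073^2*0.39^3) = 177793
Inertial term = 1.75*72*0.398^2*(1-0.39) / (0.0073*0.39^3) = 28115.8
dP/L = 177793 + 28115.8 = 205909 Pa/m
dP = 205909 * 4.1 / 1000 = 844.2 kPa

844.2 kPa


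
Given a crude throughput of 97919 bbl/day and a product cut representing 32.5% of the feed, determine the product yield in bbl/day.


Crude throughput = 97919 bbl/day
Fraction yield = 32.5%
yield = throughput * fraction / 100
yield = 97919 * 32.5 / 100 = 31823.675

31823.675 bbl/day


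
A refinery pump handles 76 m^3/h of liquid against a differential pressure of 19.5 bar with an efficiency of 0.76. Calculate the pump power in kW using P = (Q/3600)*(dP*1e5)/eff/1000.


Q = 76 / 3600 = 0.0211111 m^3/s
P = 0.0211111 * (19.5 * 1e5) / 0.76 / 1000 = 54.17

54.17 kW


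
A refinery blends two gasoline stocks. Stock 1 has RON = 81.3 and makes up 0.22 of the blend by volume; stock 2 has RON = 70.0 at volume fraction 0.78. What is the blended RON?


Linear blending: RON_blend = sum(vi * RONi)
Contribution 1: 0.22 * 81.3 = 17.886
Contribution 2: 0.78 * 70.0 = 54.6
RON_blend = 17.886 + 54.6 = 72.486

72.486


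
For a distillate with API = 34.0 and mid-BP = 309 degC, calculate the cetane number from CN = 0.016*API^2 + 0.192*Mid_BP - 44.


CN = 0.016 * 34.0^2 + 0.192 * 309 - 44
CN = 18.496 + 59.328 - 44 = 33.824

33.824


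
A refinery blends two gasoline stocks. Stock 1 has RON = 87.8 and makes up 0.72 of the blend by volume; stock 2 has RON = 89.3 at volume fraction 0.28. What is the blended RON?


Linear blending: RON_blend = sum(vi * RONi)
Contribution 1: 0.72 * 87.8 = 63.216
Contribution 2: 0.28 * 89.3 = 25.004
RON_blend = 63.216 + 25.004 = 88.22

88.22


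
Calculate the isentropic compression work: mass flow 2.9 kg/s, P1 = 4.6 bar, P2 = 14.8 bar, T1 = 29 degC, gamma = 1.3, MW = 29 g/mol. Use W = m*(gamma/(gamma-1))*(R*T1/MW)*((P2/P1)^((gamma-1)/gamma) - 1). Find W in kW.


Isentropic work: W = m*(gamma/(gamma-1))*(R*T1/MW)*((P2/P1)^((gamma-1)/gamma) - 1)
T1 = 29 + 273.15 = 302.15 K
Pressure ratio = 14.8 / 4.6 = 3.21739
Exponent = (1.3 - 1)/1.3 = 0.230769
(P2/P1)^exp - 1 = 3.21739^0.230769 - 1 = 0.309532
W = 2.9 * 1.3 / 0.3 * 8.314 * 302.15 / 29 * 0.309532 = 336.9

336.9 kW


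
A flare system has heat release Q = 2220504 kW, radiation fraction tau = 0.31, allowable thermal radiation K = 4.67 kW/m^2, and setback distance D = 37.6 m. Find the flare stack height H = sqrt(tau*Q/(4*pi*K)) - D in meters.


tau*Q/(4*pi*K) = 0.31 * 2220504 / (4 * pi * 4.67) = 11729.7
sqrt(11729.7) = 108.304
H = 108.304 - 37.6 = 70.70

70.70 m


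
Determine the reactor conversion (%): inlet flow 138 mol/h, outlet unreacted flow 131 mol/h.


X = (F_in - F_out) / F_in * 100
Moles reacted = 138 - 131 = 7
X = 7 / 138 * 100
= 0.05072 * 100
= 5.072 %

5.072 %


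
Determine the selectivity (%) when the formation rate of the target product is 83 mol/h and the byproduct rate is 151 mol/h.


Selectivity = desired / (desired + undesired) * 100
Total products = 83 + 151 = 234 mol/h
S = 83 / 234 * 100
= 0.3547 * 100
= 35.47 %

35.47 %


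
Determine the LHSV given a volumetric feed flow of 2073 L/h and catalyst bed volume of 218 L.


LHSV = volumetric feed rate / catalyst volume
= 2073 L/h / 218 L
= 9.509 h^-1

9.509 h^-1


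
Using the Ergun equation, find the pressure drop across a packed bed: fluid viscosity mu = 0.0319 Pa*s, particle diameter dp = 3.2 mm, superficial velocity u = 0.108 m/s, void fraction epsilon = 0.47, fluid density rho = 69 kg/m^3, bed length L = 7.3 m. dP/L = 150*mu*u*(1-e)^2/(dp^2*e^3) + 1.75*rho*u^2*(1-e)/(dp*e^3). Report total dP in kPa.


dp = 3.2 mm = 0.0032 m
Viscous term = 150*0.0319*0.108*(1-0.47)^2 / (0.0032^2*0.47^3) = 136541
Inertial term = 1.75*69*0.108^2*(1-0.47) / (0.0032*0.47^3) = 2246.81
dP/L = 136541 + 2246.81 = 138788 Pa/m
dP = 138788 * 7.3 / 1000 = 1013 kPa

1013 kPa


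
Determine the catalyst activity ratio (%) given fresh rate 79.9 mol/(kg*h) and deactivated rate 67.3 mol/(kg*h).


Activity (%) = (rate_used / rate_fresh) * 100
rate_used = 67.3, rate_fresh = 79.9
= (67.3 / 79.9) * 100
= 0.8423 * 100 = 84.23

84.23 %


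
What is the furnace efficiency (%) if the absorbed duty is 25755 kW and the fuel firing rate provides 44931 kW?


Furnace efficiency = Q_absorbed / Q_fuel * 100
= 25755 / 44931 * 100 = 57.32

57.32 %


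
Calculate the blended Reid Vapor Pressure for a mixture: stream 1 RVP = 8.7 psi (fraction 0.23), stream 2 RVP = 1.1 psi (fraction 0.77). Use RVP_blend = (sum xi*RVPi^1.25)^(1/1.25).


Chevron index: RVP_blend = (sum xi*RVPi^1.25)^(1/1.25)
RVP^1.25 terms: 0.23 * 8.7^1.25 + 0.77 * 1.1^1.25 = 4.30401
RVP_blend = 4.30401^(1/1.25) = 3.214

3.214 psi


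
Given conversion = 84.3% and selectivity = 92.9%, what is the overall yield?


Overall yield = conversion (%) * selectivity (%) / 100
Conversion = 84.3%, Selectivity = 92.9%
Y = 84.3 * 92.9 / 100
= 78.3147 %

78.3147 %


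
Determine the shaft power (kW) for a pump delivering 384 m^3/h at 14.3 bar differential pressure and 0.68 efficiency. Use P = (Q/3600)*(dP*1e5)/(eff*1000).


Q = 384 / 3600 = 0.106667 m^3/s
P = 0.106667 * (14.3 * 1e5) / 0.68 / 1000 = 224.3

224.3 kW


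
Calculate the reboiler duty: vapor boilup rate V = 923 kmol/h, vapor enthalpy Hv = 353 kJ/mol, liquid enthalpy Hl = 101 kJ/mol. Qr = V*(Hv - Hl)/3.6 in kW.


Qr = 923 * (353 - 101) / 3.6 = 923 * 252 / 3.6 = 64610

64610 kW


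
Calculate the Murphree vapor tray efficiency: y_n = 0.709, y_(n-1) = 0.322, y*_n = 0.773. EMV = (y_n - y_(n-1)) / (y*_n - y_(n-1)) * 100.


Murphree vapor efficiency: EMV = (y_n - y_(n-1)) / (y*_n - y_(n-1)) * 100
EMV = (0.709 - 0.322) / (0.773 - 0.322) * 100 = 0.387 / 0.451 * 100 = 85.81

85.81 %


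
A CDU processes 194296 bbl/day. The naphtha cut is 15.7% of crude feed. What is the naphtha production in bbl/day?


Crude throughput = 194296 bbl/day
Fraction yield = 15.7%
yield = throughput * fraction / 100
yield = 194296 * 15.7 / 100 = 30504.472

30504.472 bbl/day


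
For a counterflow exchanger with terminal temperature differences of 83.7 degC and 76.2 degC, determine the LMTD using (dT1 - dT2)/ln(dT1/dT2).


LMTD = (dT1 - dT2) / ln(dT1/dT2)
= (83.7 - 76.2) / ln(83.7 / 76.2) = 7.5 / 0.0938775 = 79.89

79.89 degC


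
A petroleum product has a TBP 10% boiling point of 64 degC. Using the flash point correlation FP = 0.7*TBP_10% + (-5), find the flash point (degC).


FP = 0.7 * 64 + (-5) = 39.8

39.8 degC


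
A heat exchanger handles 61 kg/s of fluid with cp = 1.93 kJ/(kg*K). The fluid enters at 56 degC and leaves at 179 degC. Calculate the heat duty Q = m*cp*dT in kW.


Q = m_dot * cp * delta_T
delta_T = 179 - 56 = 123 K
Q = 61 * 1.93 * 123
= 117.73 * 123
= 14480.79 kW

14480.79 kW


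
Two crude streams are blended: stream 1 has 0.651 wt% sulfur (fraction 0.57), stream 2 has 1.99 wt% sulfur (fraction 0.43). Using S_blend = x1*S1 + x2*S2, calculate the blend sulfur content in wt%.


Linear sulfur blending: S_blend = x1*S1 + x2*S2
Contribution 1: 0.57 * 0.651 = 0.37107 wt%
Contribution 2: 0.43 * 1.99 = 0.8557 wt%
S_blend = 0.37107 + 0.8557 = 1.22677

1.22677 wt%


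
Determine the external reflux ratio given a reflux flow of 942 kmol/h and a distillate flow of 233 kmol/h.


Reflux ratio definition: R = L / D (liquid returned / distillate withdrawn)
L = 942 kmol/h, D = 233 kmol/h
R = 942 / 233 = 4.043

4.043


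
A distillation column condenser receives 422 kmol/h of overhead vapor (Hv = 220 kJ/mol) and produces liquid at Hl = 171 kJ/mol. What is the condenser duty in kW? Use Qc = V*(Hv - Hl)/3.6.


Qc = 422 * (220 - 171) / 3.6 = 422 * 49 / 3.6 = 5744

5744 kW


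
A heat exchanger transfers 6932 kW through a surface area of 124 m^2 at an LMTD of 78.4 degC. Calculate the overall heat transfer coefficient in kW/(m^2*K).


From Q = U*A*LMTD, U = Q / (A * LMTD)
U = 6932 / (124 * 78.4) = 6932 / 9721.6 = 0.7131

0.7131 kW/(m^2*K)


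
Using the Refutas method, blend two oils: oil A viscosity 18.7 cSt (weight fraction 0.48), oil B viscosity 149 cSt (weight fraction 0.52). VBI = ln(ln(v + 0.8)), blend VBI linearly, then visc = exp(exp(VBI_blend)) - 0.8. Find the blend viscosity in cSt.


Refutas method: VBN_i = 14.534*ln(ln(visc_i + 0.8)) + 10.975, blended linearly by mass fraction; since VBN is linear in VBI_i = ln(ln(visc_i + 0.8)) and the fractions sum to 1, blend VBI directly: visc = exp(exp(VBI_blend)) - 0.8
VBI_1 = ln(ln(18.7 + 0.8)) = 1.0887
VBI_2 = ln(ln(149 + 0.8)) = 1.6113
VBI_blend = 0.48 * 1.0887 + 0.52 * 1.6113 = 1.36045
visc_blend = exp(exp(1.36045)) - 0.8 = 48.50

48.50 cSt


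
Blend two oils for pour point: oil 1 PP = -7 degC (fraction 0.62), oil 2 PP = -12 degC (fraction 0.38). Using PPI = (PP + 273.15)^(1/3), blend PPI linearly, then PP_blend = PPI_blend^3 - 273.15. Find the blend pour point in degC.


PPI_1 = (-7 + 273.15)^(1/3) = 6.432436
PPI_2 = (-12 + 273.15)^(1/3) = 6.391901
PPI_blend = 0.62 * 6.432436 + 0.38 * 6.391901 = 6.417033
PP_blend = 6.417033^3 - 273.15 = 264.2426 - 273.15 = -8.91

-8.91 degC


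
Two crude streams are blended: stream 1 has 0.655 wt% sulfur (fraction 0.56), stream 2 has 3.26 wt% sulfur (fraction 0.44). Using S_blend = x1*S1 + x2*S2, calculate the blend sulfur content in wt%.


Linear sulfur blending: S_blend = x1*S1 + x2*S2
Contribution 1: 0.56 * 0.655 = 0.3668 wt%
Contribution 2: 0.44 * 3.26 = 1.4344 wt%
S_blend = 0.3668 + 1.4344 = 1.8012

1.8012 wt%


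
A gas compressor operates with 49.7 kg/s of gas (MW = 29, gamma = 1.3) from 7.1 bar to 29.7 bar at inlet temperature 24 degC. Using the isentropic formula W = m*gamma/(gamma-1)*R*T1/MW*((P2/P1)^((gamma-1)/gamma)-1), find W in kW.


Isentropic work: W = m*(gamma/(gamma-1))*(R*T1/MW)*((P2/P1)^((gamma-1)/gamma) - 1)
T1 = 24 + 273.15 = 297.15 K
Pressure ratio = 29.7 / 7.1 = 4.1831
Exponent = (1.3 - 1)/1.3 = 0.230769
(P2/P1)^exp - 1 = 4.1831^0.230769 - 1 = 0.391306
W = 49.7 * 1.3 / 0.3 * 8.314 * 297.15 / 29 * 0.391306 = 7179

7179 kW


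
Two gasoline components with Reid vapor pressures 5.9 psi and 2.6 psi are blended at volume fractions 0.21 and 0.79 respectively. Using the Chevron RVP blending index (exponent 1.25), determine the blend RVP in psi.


Chevron index: RVP_blend = (sum xi*RVPi^1.25)^(1/1.25)
RVP^1.25 terms: 0.21 * 5.9^1.25 + 0.79 * 2.6^1.25 = 4.53923
RVP_blend = 4.53923^(1/1.25) = 3.354

3.354 psi


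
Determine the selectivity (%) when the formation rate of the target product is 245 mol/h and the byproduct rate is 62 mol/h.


Selectivity = desired / (desired + undesired) * 100
Total products = 245 + 62 = 307 mol/h
S = 245 / 307 * 100
= 0.7980 * 100
= 79.80 %

79.80 %


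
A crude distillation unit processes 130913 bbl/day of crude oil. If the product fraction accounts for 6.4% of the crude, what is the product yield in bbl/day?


Crude throughput = 130913 bbl/day
Fraction yield = 6.4%
yield = throughput * fraction / 100
yield = 130913 * 6.4 / 100 = 8378.432

8378.432 bbl/day


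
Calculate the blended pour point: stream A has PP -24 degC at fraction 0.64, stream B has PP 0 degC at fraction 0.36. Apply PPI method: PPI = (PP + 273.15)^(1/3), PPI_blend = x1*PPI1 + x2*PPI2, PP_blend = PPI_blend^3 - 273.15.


PPI_1 = (-24 + 273.15)^(1/3) = 6.292458
PPI_2 = (0 + 273.15)^(1/3) = 6.488342
PPI_blend = 0.64 * 6.292458 + 0.36 * 6.488342 = 6.362976
PP_blend = 6.362976^3 - 273.15 = 257.6208 - 273.15 = -15.53

-15.53 degC


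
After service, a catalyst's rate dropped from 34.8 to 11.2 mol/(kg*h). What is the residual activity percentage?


Activity (%) = (rate_used / rate_fresh) * 100
rate_used = 11.2, rate_fresh = 34.8
= (11.2 / 34.8) * 100
= 0.3218 * 100 = 32.18

32.18 %


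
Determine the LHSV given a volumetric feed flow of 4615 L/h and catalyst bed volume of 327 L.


LHSV = volumetric feed rate / catalyst volume
= 4615 L/h / 327 L
= 14.11 h^-1

14.11 h^-1


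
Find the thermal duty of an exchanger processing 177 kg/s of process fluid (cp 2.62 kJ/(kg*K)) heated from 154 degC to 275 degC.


Q = m_dot * cp * delta_T
delta_T = 275 - 154 = 121 K
Q = 177 * 2.62 * 121
= 463.74 * 121
= 56112.54 kW

56112.54 kW


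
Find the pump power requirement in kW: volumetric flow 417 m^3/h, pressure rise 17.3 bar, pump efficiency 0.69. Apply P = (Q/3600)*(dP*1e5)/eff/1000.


Q = 417 / 3600 = 0.115833 m^3/s
P = 0.115833 * (17.3 * 1e5) / 0.69 / 1000 = 290.4

290.4 kW


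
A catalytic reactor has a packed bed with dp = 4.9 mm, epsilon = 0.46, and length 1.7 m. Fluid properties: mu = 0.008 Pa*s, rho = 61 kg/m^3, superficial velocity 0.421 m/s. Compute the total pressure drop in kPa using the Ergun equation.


dp = 4.9 mm = 0.0049 m
Viscous term = 150*0.008*0.421*(1-0.46)^2 / (0.0049^2*0.46^3) = 63035.5
Inertial term = 1.75*61*0.421^2*(1-0.46) / (0.0049*0.46^3) = 21421.8
dP/L = 63035.5 + 21421.8 = 84457.3 Pa/m
dP = 84457.3 * 1.7 / 1000 = 143.6 kPa

143.6 kPa


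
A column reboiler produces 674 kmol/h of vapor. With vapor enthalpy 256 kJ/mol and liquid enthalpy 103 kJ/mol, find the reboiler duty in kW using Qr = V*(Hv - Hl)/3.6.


Qr = 674 * (256 - 103) / 3.6 = 674 * 153 / 3.6 = 28640

28640 kW


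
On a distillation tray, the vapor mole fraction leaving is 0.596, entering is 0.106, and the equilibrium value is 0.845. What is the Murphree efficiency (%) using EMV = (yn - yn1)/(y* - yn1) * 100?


Murphree vapor efficiency: EMV = (y_n - y_(n-1)) / (y*_n - y_(n-1)) * 100
EMV = (0.596 - 0.106) / (0.845 - 0.106) * 100 = 0.49 / 0.739 * 100 = 66.31

66.31 %


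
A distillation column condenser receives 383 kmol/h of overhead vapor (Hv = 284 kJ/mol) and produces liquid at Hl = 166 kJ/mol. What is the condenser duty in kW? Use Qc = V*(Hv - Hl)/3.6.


Qc = 383 * (284 - 166) / 3.6 = 383 * 118 / 3.6 = 12550

12550 kW
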